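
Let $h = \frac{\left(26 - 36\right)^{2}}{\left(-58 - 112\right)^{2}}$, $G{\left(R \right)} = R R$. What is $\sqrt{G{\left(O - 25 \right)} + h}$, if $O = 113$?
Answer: $\frac{\sqrt{2238017}}{17} \approx 88.0$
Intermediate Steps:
$G{\left(R \right)} = R^{2}$
$h = \frac{1}{289}$ ($h = \frac{\left(-10\right)^{2}}{\left(-170\right)^{2}} = \frac{100}{28900} = 100 \cdot \frac{1}{28900} = \frac{1}{289} \approx 0.0034602$)
$\sqrt{G{\left(O - 25 \right)} + h} = \sqrt{\left(113 - 25\right)^{2} + \frac{1}{289}} = \sqrt{88^{2} + \frac{1}{289}} = \sqrt{7744 + \frac{1}{289}} = \sqrt{\frac{2238017}{289}} = \frac{\sqrt{2238017}}{17}$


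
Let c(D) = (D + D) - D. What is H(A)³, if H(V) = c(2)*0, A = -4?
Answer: 0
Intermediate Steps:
c(D) = D (c(D) = 2*D - D = D)
H(V) = 0 (H(V) = 2*0 = 0)
H(A)³ = 0³ = 0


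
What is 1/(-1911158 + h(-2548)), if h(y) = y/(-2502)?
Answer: -1251/2390857384 ≈ -5.2324e-7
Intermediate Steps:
h(y) = -y/2502 (h(y) = y*(-1/2502) = -y/2502)
1/(-1911158 + h(-2548)) = 1/(-1911158 - 1/2502*(-2548)) = 1/(-1911158 + 1274/1251) = 1/(-2390857384/1251) = -1251/2390857384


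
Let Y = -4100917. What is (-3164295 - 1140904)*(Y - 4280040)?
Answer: 36081687695443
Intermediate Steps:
(-3164295 - 1140904)*(Y - 4280040) = (-3164295 - 1140904)*(-4100917 - 4280040) = -4305199*(-8380957) = 36081687695443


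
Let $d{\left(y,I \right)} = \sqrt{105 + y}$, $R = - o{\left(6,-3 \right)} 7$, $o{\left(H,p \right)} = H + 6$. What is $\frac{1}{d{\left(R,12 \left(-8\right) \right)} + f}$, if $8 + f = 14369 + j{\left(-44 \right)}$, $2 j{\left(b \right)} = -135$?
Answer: $\frac{19058}{272405495} - \frac{4 \sqrt{21}}{817216485} \approx 6.9939 \cdot 10^{-5}$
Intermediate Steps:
$j{\left(b \right)} = - \frac{135}{2}$ ($j{\left(b \right)} = \frac{1}{2} \left(-135\right) = - \frac{135}{2}$)
$o{\left(H,p \right)} = 6 + H$
$R = -84$ ($R = - (6 + 6) 7 = \left(-1\right) 12 \cdot 7 = \left(-12\right) 7 = -84$)
$f = \frac{28587}{2}$ ($f = -8 + \left(14369 - \frac{135}{2}\right) = -8 + \frac{28603}{2} = \frac{28587}{2} \approx 14294.0$)
$\frac{1}{d{\left(R,12 \left(-8\right) \right)} + f} = \frac{1}{\sqrt{105 - 84} + \frac{28587}{2}} = \frac{1}{\sqrt{21} + \frac{28587}{2}} = \frac{1}{\frac{28587}{2} + \sqrt{21}}$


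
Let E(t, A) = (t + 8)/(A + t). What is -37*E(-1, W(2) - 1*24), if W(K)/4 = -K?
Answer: 259/33 ≈ 7.8485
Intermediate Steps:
W(K) = -4*K (W(K) = 4*(-K) = -4*K)
E(t, A) = (8 + t)/(A + t)
-37*E(-1, W(2) - 1*24) = -37*(8 - 1)/((-4*2 - 1*24) - 1) = -37*7/((-8 - 24) - 1) = -37*7/(-32 - 1) = -37*7/(-33) = -(-37)*7/33 = -37*(-7/33) = 259/33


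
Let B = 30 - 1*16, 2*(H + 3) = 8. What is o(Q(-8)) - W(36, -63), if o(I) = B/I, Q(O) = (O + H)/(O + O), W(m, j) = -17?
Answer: 49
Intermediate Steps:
H = 1 (H = -3 + (½)*8 = -3 + 4 = 1)
B = 14 (B = 30 - 16 = 14)
Q(O) = (1 + O)/(2*O) (Q(O) = (O + 1)/(O + O) = (1 + O)/((2*O)) = (1 + O)*(1/(2*O)) = (1 + O)/(2*O))
o(I) = 14/I
o(Q(-8)) - W(36, -63) = 14/(((½)*(1 - 8)/(-8))) - 1*(-17) = 14/(((½)*(-⅛)*(-7))) + 17 = 14/(7/16) + 17 = 14*(16/7) + 17 = 32 + 17 = 49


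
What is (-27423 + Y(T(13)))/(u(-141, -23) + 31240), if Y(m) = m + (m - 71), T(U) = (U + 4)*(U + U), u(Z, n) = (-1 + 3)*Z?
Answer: -13305/15479 ≈ -0.85955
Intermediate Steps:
u(Z, n) = 2*Z
T(U) = 2*U*(4 + U) (T(U) = (4 + U)*(2*U) = 2*U*(4 + U))
Y(m) = -71 + 2*m (Y(m) = m + (-71 + m) = -71 + 2*m)
(-27423 + Y(T(13)))/(u(-141, -23) + 31240) = (-27423 + (-71 + 2*(2*13*(4 + 13))))/(2*(-141) + 31240) = (-27423 + (-71 + 2*(2*13*17)))/(-282 + 31240) = (-27423 + (-71 + 2*442))/30958 = (-27423 + (-71 + 884))*(1/30958) = (-27423 + 813)*(1/30958) = -26610*1/30958 = -13305/15479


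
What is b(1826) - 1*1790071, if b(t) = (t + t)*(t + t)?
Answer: 11547033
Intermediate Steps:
b(t) = 4*t**2 (b(t) = (2*t)*(2*t) = 4*t**2)
b(1826) - 1*1790071 = 4*1826**2 - 1*1790071 = 4*3334276 - 1790071 = 13337104 - 1790071 = 11547033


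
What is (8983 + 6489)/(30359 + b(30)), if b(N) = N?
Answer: 15472/30389 ≈ 0.50913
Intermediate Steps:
(8983 + 6489)/(30359 + b(30)) = (8983 + 6489)/(30359 + 30) = 15472/30389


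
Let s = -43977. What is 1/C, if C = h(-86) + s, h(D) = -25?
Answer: -1/44002 ≈ -2.2726e-5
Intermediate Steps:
C = -44002 (C = -25 - 43977 = -44002)
1/C = 1/(-44002) = -1/44002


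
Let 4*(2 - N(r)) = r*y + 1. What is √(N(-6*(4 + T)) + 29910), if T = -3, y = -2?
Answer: √119635/2 ≈ 172.94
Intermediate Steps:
N(r) = 7/4 + r/2 (N(r) = 2 - (r*(-2) + 1)/4 = 2 - (-2*r + 1)/4 = 2 - (1 - 2*r)/4 = 2 + (-¼ + r/2) = 7/4 + r/2)
√(N(-6*(4 + T)) + 29910) = √((7/4 + (-6*(4 - 3))/2) + 29910) = √((7/4 + (-6*1)/2) + 29910) = √((7/4 + (½)*(-6)) + 29910) = √((7/4 - 3) + 29910) = √(-5/4 + 29910) = √(119635/4) = √119635/2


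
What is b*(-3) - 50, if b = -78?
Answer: 184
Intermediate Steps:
b*(-3) - 50 = -78*(-3) - 50 = 234 - 50 = 184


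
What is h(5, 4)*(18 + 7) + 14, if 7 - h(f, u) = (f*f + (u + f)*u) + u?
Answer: -1436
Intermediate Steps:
h(f, u) = 7 - u - f² - u*(f + u) (h(f, u) = 7 - ((f*f + (u + f)*u) + u) = 7 - ((f² + (f + u)*u) + u) = 7 - ((f² + u*(f + u)) + u) = 7 - (u + f² + u*(f + u)) = 7 + (-u - f² - u*(f + u)) = 7 - u - f² - u*(f + u))
h(5, 4)*(18 + 7) + 14 = (7 - 1*4 - 1*5² - 1*4² - 1*5*4)*(18 + 7) + 14 = (7 - 4 - 1*25 - 1*16 - 20)*25 + 14 = (7 - 4 - 25 - 16 - 20)*25 + 14 = -58*25 + 14 = -1450 + 14 = -1436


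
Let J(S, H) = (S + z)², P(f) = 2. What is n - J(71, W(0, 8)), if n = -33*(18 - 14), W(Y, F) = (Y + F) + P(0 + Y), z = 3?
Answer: -5608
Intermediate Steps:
W(Y, F) = 2 + F + Y (W(Y, F) = (Y + F) + 2 = (F + Y) + 2 = 2 + F + Y)
n = -132 (n = -33*4 = -132)
J(S, H) = (3 + S)² (J(S, H) = (S + 3)² = (3 + S)²)
n - J(71, W(0, 8)) = -132 - (3 + 71)² = -132 - 1*74² = -132 - 1*5476 = -132 - 5476 = -5608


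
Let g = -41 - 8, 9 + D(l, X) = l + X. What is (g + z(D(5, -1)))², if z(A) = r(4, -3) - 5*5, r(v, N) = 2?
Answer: 5184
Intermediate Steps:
D(l, X) = -9 + X + l (D(l, X) = -9 + (l + X) = -9 + (X + l) = -9 + X + l)
z(A) = -23 (z(A) = 2 - 5*5 = 2 - 25 = -23)
g = -49
(g + z(D(5, -1)))² = (-49 - 23)² = (-72)² = 5184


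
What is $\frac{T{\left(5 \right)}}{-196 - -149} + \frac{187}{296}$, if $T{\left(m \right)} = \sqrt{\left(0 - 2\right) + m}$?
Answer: $\frac{187}{296} - \frac{\sqrt{3}}{47} \approx 0.5949$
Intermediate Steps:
$T{\left(m \right)} = \sqrt{-2 + m}$
$\frac{T{\left(5 \right)}}{-196 - -149} + \frac{187}{296} = \frac{\sqrt{-2 + 5}}{-196 - -149} + \frac{187}{296} = \frac{\sqrt{3}}{-196 + 149} + 187 \cdot \frac{1}{296} = \frac{\sqrt{3}}{-47} + \frac{187}{296} = \sqrt{3} \left(- \frac{1}{47}\right) + \frac{187}{296} = - \frac{\sqrt{3}}{47} + \frac{187}{296} = \frac{187}{296} - \frac{\sqrt{3}}{47}$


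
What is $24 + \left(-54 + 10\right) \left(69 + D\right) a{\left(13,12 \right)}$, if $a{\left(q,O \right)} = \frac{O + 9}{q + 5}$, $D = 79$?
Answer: $- \frac{22720}{3} \approx -7573.3$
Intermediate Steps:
$a{\left(q,O \right)} = \frac{9 + O}{5 + q}$
$24 + \left(-54 + 10\right) \left(69 + D\right) a{\left(13,12 \right)} = 24 + \left(-54 + 10\right) \left(69 + 79\right) \frac{9 + 12}{5 + 13} = 24 + \left(-44\right) 148 \cdot \frac{1}{18} \cdot 21 = 24 - 6512 \cdot \frac{1}{18} \cdot 21 = 24 - \frac{22792}{3} = - \frac{22720}{3}$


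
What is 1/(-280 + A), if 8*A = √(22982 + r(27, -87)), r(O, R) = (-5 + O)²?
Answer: -8960/2497067 - 4*√23466/2497067 ≈ -0.0038336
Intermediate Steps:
A = √23466/8 (A = √(22982 + (-5 + 27)²)/8 = √(22982 + 22²)/8 = √(22982 + 484)/8 = √23466/8 ≈ 19.148)
1/(-280 + A) = 1/(-280 + √23466/8)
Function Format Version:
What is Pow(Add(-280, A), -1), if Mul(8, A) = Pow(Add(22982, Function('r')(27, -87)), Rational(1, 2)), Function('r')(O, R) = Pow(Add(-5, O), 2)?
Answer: Add(Rational(-8960, 2497067), Mul(Rational(-4, 2497067), Pow(23466, Rational(1, 2)))) ≈ -0.0038336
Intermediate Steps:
A = Mul(Rational(1, 8), Pow(23466, Rational(1, 2))) (A = Mul(Rational(1, 8), Pow(Add(22982, Pow(Add(-5, 27), 2)), Rational(1, 2))) = Mul(Rational(1, 8), Pow(Add(22982, Pow(22, 2)), Rational(1, 2))) = Mul(Rational(1, 8), Pow(Add(22982, 484), Rational(1, 2))) = Mul(Rational(1, 8), Pow(23466, Rational(1, 2))) ≈ 19.148)
Pow(Add(-280, A), -1) = Pow(Add(-280, Mul(Rational(1, 8), Pow(23466, Rational(1, 2)))), -1)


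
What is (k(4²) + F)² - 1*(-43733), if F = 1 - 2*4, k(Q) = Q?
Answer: 43814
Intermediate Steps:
F = -7 (F = 1 - 8 = -7)
(k(4²) + F)² - 1*(-43733) = (4² - 7)² - 1*(-43733) = (16 - 7)² + 43733 = 9² + 43733 = 81 + 43733 = 43814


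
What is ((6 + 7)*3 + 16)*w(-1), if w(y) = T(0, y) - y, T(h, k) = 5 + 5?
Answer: 605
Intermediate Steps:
T(h, k) = 10
w(y) = 10 - y
((6 + 7)*3 + 16)*w(-1) = ((6 + 7)*3 + 16)*(10 - 1*(-1)) = (13*3 + 16)*(10 + 1) = (39 + 16)*11 = 55*11 = 605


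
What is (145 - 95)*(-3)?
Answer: -150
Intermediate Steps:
(145 - 95)*(-3) = 50*(-3) = -150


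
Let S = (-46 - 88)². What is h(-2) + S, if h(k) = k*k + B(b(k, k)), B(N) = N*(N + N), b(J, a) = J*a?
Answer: 17992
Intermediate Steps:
B(N) = 2*N² (B(N) = N*(2*N) = 2*N²)
h(k) = k² + 2*k⁴ (h(k) = k*k + 2*(k*k)² = k² + 2*(k²)² = k² + 2*k⁴)
S = 17956 (S = (-134)² = 17956)
h(-2) + S = ((-2)² + 2*(-2)⁴) + 17956 = (4 + 2*16) + 17956 = (4 + 32) + 17956 = 36 + 17956 = 17992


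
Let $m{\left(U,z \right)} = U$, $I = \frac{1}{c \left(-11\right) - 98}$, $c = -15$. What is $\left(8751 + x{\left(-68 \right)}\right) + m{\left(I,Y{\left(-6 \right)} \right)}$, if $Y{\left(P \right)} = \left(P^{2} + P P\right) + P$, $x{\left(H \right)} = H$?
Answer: $\frac{581762}{67} \approx 8683.0$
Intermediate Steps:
$Y{\left(P \right)} = P + 2 P^{2}$ ($Y{\left(P \right)} = \left(P^{2} + P^{2}\right) + P = 2 P^{2} + P = P + 2 P^{2}$)
$I = \frac{1}{67}$ ($I = \frac{1}{\left(-15\right) \left(-11\right) - 98} = \frac{1}{165 - 98} = \frac{1}{67} \approx 0.014925$)
$\left(8751 + x{\left(-68 \right)}\right) + m{\left(I,Y{\left(-6 \right)} \right)} = \left(8751 - 68\right) + \frac{1}{67} = 8683 + \frac{1}{67} = \frac{581762}{67}$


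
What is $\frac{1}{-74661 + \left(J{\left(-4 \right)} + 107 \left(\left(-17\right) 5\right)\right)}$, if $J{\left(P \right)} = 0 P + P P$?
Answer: $- \frac{1}{83740} \approx -1.1942 \cdot 10^{-5}$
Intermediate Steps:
$J{\left(P \right)} = P^{2}$ ($J{\left(P \right)} = 0 + P^{2} = P^{2}$)
$\frac{1}{-74661 + \left(J{\left(-4 \right)} + 107 \left(\left(-17\right) 5\right)\right)} = \frac{1}{-74661 + \left(\left(-4\right)^{2} + 107 \left(\left(-17\right) 5\right)\right)} = \frac{1}{-74661 + \left(16 + 107 \left(-85\right)\right)} = \frac{1}{-74661 + \left(16 - 9095\right)} = \frac{1}{-74661 - 9079} = \frac{1}{-83740} = - \frac{1}{83740}$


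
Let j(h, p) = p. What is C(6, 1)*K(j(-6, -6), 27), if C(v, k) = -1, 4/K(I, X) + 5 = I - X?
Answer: 2/19 ≈ 0.10526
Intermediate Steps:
K(I, X) = 4/(-5 + I - X) (K(I, X) = 4/(-5 + (I - X)) = 4/(-5 + I - X))
C(6, 1)*K(j(-6, -6), 27) = -4/(-5 - 6 - 1*27) = -4/(-5 - 6 - 27) = -4/(-38) = -4*(-1)/38 = -1*(-2/19) = 2/19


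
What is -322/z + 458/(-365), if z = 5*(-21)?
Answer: 1984/1095 ≈ 1.8119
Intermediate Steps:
z = -105
-322/z + 458/(-365) = -322/(-105) + 458/(-365) = -322*(-1/105) + 458*(-1/365) = 46/15 - 458/365 = 1984/1095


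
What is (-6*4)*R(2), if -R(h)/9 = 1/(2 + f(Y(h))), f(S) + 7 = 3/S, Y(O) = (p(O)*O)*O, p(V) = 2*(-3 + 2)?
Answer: -1728/43 ≈ -40.186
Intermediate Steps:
p(V) = -2 (p(V) = 2*(-1) = -2)
Y(O) = -2*O² (Y(O) = (-2*O)*O = -2*O²)
f(S) = -7 + 3/S
R(h) = -9/(-5 - 3/(2*h²)) (R(h) = -9/(2 + (-7 + 3/((-2*h²)))) = -9/(2 + (-7 + 3*(-1/(2*h²)))) = -9/(2 + (-7 - 3/(2*h²))) = -9/(-5 - 3/(2*h²)))
(-6*4)*R(2) = (-6*4)*(18*2²/(3 + 10*2²)) = -432*4/(3 + 10*4) = -432*4/(3 + 40) = -432*4/43 = -24*72/43 = -1728/43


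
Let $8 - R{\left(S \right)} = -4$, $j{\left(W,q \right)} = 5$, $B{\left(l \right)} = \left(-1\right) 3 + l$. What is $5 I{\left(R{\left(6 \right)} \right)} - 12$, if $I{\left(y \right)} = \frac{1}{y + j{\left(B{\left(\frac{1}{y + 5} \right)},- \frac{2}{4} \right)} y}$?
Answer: $- \frac{859}{72} \approx -11.931$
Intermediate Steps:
$B{\left(l \right)} = -3 + l$
$R{\left(S \right)} = 12$ ($R{\left(S \right)} = 8 - -4 = 8 + 4 = 12$)
$I{\left(y \right)} = \frac{1}{6 y}$ ($I{\left(y \right)} = \frac{1}{y + 5 y} = \frac{1}{6 y}$)
$5 I{\left(R{\left(6 \right)} \right)} - 12 = 5 \frac{1}{6 \cdot 12} - 12 = 5 \cdot \frac{1}{6} \cdot \frac{1}{12} - 12 = 5 \cdot \frac{1}{72} - 12 = \frac{5}{72} - 12 = - \frac{859}{72}$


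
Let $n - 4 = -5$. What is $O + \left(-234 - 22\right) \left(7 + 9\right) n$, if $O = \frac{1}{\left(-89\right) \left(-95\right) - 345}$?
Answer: $\frac{33218561}{8110} \approx 4096.0$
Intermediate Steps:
$n = -1$ ($n = 4 - 5 = -1$)
$O = \frac{1}{8110}$ ($O = \frac{1}{8455 - 345} = \frac{1}{8110} \approx 0.0001233$)
$O + \left(-234 - 22\right) \left(7 + 9\right) n = \frac{1}{8110} + \left(-234 - 22\right) \left(7 + 9\right) \left(-1\right) = \frac{1}{8110} - 256 \cdot 16 \left(-1\right) = \frac{1}{8110} - -4096 = \frac{1}{8110} + 4096 = \frac{33218561}{8110}$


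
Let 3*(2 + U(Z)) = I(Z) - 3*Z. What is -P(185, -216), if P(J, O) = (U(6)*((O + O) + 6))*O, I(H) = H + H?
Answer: 368064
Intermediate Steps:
I(H) = 2*H
U(Z) = -2 - Z/3 (U(Z) = -2 + (2*Z - 3*Z)/3 = -2 + (-Z)/3 = -2 - Z/3)
P(J, O) = O*(-24 - 8*O) (P(J, O) = ((-2 - ⅓*6)*((O + O) + 6))*O = ((-2 - 2)*(2*O + 6))*O = (-4*(6 + 2*O))*O = (-24 - 8*O)*O = O*(-24 - 8*O))
-P(185, -216) = -(-8)*(-216)*(3 - 216) = -(-8)*(-216)*(-213) = -1*(-368064) = 368064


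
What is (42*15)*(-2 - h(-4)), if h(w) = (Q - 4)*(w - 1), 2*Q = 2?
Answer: -10710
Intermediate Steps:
Q = 1 (Q = (1/2)*2 = 1)
h(w) = 3 - 3*w (h(w) = (1 - 4)*(w - 1) = -3*(-1 + w) = 3 - 3*w)
(42*15)*(-2 - h(-4)) = (42*15)*(-2 - (3 - 3*(-4))) = 630*(-2 - (3 + 12)) = 630*(-2 - 1*15) = 630*(-2 - 15) = 630*(-17) = -10710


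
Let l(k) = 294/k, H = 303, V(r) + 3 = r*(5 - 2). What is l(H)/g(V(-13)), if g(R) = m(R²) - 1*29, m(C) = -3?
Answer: -49/1616 ≈ -0.030322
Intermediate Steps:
V(r) = -3 + 3*r (V(r) = -3 + r*(5 - 2) = -3 + r*3 = -3 + 3*r)
g(R) = -32 (g(R) = -3 - 1*29 = -3 - 29 = -32)
l(H)/g(V(-13)) = (294/303)/(-32) = (294*(1/303))*(-1/32) = (98/101)*(-1/32) = -49/1616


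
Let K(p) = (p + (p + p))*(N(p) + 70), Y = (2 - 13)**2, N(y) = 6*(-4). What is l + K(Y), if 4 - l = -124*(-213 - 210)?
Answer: -35750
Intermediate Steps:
N(y) = -24
Y = 121 (Y = (-11)**2 = 121)
l = -52448 (l = 4 - (-124)*(-213 - 210) = 4 - (-124)*(-423) = 4 - 1*52452 = 4 - 52452 = -52448)
K(p) = 138*p (K(p) = (p + (p + p))*(-24 + 70) = (p + 2*p)*46 = (3*p)*46 = 138*p)
l + K(Y) = -52448 + 138*121 = -52448 + 16698 = -35750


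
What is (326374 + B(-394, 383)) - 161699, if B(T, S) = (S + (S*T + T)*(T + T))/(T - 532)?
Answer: 33267419/926 ≈ 35926.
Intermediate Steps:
B(T, S) = (S + 2*T*(T + S*T))/(-532 + T) (B(T, S) = (S + (T + S*T)*(2*T))/(-532 + T) = (S + 2*T*(T + S*T))/(-532 + T))
(326374 + B(-394, 383)) - 161699 = (326374 + (383 + 2*(-394)**2 + 2*383*(-394)**2)/(-532 - 394)) - 161699 = (326374 + (383 + 2*155236 + 2*383*155236)/(-926)) - 161699 = (326374 - (383 + 310472 + 118910776)/926) - 161699 = (326374 - 1/926*119221631) - 161699 = (326374 - 119221631/926) - 161699 = 183000693/926 - 161699 = 33267419/926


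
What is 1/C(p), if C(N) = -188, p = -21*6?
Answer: -1/188 ≈ -0.0053191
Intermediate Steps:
p = -126
1/C(p) = 1/(-188) = -1/188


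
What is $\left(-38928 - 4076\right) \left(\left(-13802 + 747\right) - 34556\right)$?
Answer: $2047463444$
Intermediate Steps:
$\left(-38928 - 4076\right) \left(\left(-13802 + 747\right) - 34556\right) = - 43004 \left(-13055 - 34556\right) = \left(-43004\right) \left(-47611\right) = 2047463444$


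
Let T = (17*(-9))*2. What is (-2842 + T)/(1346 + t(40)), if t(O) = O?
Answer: -1574/693 ≈ -2.2713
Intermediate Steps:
T = -306 (T = -153*2 = -306)
(-2842 + T)/(1346 + t(40)) = (-2842 - 306)/(1346 + 40) = -3148/1386 = -3148*1/1386 = -1574/693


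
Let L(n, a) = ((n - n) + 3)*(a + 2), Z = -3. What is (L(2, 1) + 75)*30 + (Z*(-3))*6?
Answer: 2574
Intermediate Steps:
L(n, a) = 6 + 3*a (L(n, a) = (0 + 3)*(2 + a) = 3*(2 + a) = 6 + 3*a)
(L(2, 1) + 75)*30 + (Z*(-3))*6 = ((6 + 3*1) + 75)*30 - 3*(-3)*6 = ((6 + 3) + 75)*30 + 9*6 = (9 + 75)*30 + 54 = 84*30 + 54 = 2520 + 54 = 2574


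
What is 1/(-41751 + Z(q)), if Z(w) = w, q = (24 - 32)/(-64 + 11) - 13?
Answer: -53/2213484 ≈ -2.3944e-5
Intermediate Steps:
q = -681/53 (q = -8/(-53) - 13 = -8*(-1/53) - 13 = 8/53 - 13 = -681/53 ≈ -12.849)
1/(-41751 + Z(q)) = 1/(-41751 - 681/53) = 1/(-2213484/53) = -53/2213484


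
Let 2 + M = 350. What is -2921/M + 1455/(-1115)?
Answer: -752651/77604 ≈ -9.6986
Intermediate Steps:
M = 348 (M = -2 + 350 = 348)
-2921/M + 1455/(-1115) = -2921/348 + 1455/(-1115) = -2921*1/348 + 1455*(-1/1115) = -2921/348 - 291/223 = -752651/77604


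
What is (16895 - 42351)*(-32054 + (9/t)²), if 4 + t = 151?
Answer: 1959135635120/2401 ≈ 8.1597e+8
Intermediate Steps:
t = 147 (t = -4 + 151 = 147)
(16895 - 42351)*(-32054 + (9/t)²) = (16895 - 42351)*(-32054 + (9/147)²) = -25456*(-32054 + (9*(1/147))²) = -25456*(-32054 + (3/49)²) = -25456*(-32054 + 9/2401) = -25456*(-76961645/2401) = 1959135635120/2401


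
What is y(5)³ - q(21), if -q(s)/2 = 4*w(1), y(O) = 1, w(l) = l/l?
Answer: 9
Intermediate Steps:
w(l) = 1
q(s) = -8
y(5)³ - q(21) = 1³ - 1*(-8) = 1 + 8 = 9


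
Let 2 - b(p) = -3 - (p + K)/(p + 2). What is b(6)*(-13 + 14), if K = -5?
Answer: 41/8 ≈ 5.1250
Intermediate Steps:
b(p) = 5 + (-5 + p)/(2 + p) (b(p) = 2 - (-3 - (p - 5)/(p + 2)) = 2 - (-3 - (-5 + p)/(2 + p)) = 2 + (3 + (-5 + p)/(2 + p)) = 5 + (-5 + p)/(2 + p))
b(6)*(-13 + 14) = ((5 + 6*6)/(2 + 6))*(-13 + 14) = ((5 + 36)/8)*1 = ((⅛)*41)*1 = (41/8)*1 = 41/8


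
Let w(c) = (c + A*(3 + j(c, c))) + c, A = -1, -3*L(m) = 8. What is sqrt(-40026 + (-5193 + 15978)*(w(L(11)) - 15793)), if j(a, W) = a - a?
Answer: I*sqrt(170457406) ≈ 13056.0*I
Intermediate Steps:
j(a, W) = 0
L(m) = -8/3 (L(m) = -1/3*8 = -8/3)
w(c) = -3 + 2*c (w(c) = (c - (3 + 0)) + c = (c - 1*3) + c = (c - 3) + c = (-3 + c) + c = -3 + 2*c)
sqrt(-40026 + (-5193 + 15978)*(w(L(11)) - 15793)) = sqrt(-40026 + (-5193 + 15978)*((-3 + 2*(-8/3)) - 15793)) = sqrt(-40026 + 10785*((-3 - 16/3) - 15793)) = sqrt(-40026 + 10785*(-25/3 - 15793)) = sqrt(-40026 + 10785*(-47404/3)) = sqrt(-40026 - 170417380) = sqrt(-170457406) = I*sqrt(170457406)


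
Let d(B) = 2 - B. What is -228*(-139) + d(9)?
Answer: 31685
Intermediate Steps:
-228*(-139) + d(9) = -228*(-139) + (2 - 1*9) = 31692 + (2 - 9) = 31692 - 7 = 31685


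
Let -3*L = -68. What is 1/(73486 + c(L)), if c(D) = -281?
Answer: 1/73205 ≈ 1.3660e-5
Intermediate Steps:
L = 68/3 (L = -⅓*(-68) = 68/3 ≈ 22.667)
1/(73486 + c(L)) = 1/(73486 - 281) = 1/73205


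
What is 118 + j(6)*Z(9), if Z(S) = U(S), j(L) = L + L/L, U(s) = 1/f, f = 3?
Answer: 361/3 ≈ 120.33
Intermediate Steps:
U(s) = ⅓ (U(s) = 1/3 = ⅓)
j(L) = 1 + L (j(L) = L + 1 = 1 + L)
Z(S) = ⅓
118 + j(6)*Z(9) = 118 + (1 + 6)*(⅓) = 118 + 7*(⅓) = 118 + 7/3 = 361/3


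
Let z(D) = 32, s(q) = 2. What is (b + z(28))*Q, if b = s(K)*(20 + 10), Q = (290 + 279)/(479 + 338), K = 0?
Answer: 52348/817 ≈ 64.073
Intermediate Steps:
Q = 569/817 ≈ 0.69645
b = 60 (b = 2*(20 + 10) = 2*30 = 60)
(b + z(28))*Q = (60 + 32)*(569/817) = 92*(569/817) = 52348/817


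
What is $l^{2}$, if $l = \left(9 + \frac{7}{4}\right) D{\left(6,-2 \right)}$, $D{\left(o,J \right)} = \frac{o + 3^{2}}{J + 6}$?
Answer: $\frac{416025}{256} \approx 1625.1$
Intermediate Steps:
$D{\left(o,J \right)} = \frac{9 + o}{6 + J}$ ($D{\left(o,J \right)} = \frac{o + 9}{6 + J} = \frac{9 + o}{6 + J}$)
$l = \frac{645}{16}$ ($l = \left(9 + \frac{7}{4}\right) \frac{9 + 6}{6 - 2} = \left(9 + 7 \cdot \frac{1}{4}\right) \frac{1}{4} \cdot 15 = \left(9 + \frac{7}{4}\right) \frac{1}{4} \cdot 15 = \frac{43}{4} \cdot \frac{15}{4} = \frac{645}{16} \approx 40.313$)
$l^{2} = \left(\frac{645}{16}\right)^{2} = \frac{416025}{256}$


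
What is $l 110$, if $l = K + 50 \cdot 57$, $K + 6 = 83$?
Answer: $321970$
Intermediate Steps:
$K = 77$ ($K = -6 + 83 = 77$)
$l = 2927$ ($l = 77 + 50 \cdot 57 = 77 + 2850 = 2927$)
$l 110 = 2927 \cdot 110 = 321970$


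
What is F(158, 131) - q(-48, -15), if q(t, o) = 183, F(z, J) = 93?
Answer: -90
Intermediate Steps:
F(158, 131) - q(-48, -15) = 93 - 1*183 = 93 - 183 = -90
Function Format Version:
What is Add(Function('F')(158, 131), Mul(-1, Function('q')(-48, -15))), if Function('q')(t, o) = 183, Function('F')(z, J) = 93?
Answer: -90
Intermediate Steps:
Add(Function('F')(158, 131), Mul(-1, Function('q')(-48, -15))) = Add(93, Mul(-1, 183)) = Add(93, -183) = -90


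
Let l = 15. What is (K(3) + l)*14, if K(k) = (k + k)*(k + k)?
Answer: 714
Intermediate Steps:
K(k) = 4*k**2 (K(k) = (2*k)*(2*k) = 4*k**2)
(K(3) + l)*14 = (4*3**2 + 15)*14 = (4*9 + 15)*14 = (36 + 15)*14 = 51*14 = 714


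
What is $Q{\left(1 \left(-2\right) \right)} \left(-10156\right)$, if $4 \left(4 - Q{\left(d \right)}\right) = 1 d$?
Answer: $-45702$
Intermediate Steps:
$Q{\left(d \right)} = 4 - \frac{d}{4}$ ($Q{\left(d \right)} = 4 - \frac{1 d}{4} = 4 - \frac{d}{4}$)
$Q{\left(1 \left(-2\right) \right)} \left(-10156\right) = \left(4 - \frac{1 \left(-2\right)}{4}\right) \left(-10156\right) = \left(4 - - \frac{1}{2}\right) \left(-10156\right) = \left(4 + \frac{1}{2}\right) \left(-10156\right) = \frac{9}{2} \left(-10156\right) = -45702$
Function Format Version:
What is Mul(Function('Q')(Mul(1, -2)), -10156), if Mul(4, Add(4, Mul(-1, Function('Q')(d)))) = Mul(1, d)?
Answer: -45702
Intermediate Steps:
Function('Q')(d) = Add(4, Mul(Rational(-1, 4), d)) (Function('Q')(d) = Add(4, Mul(Rational(-1, 4), Mul(1, d))) = Add(4, Mul(Rational(-1, 4), d)))
Mul(Function('Q')(Mul(1, -2)), -10156) = Mul(Add(4, Mul(Rational(-1, 4), Mul(1, -2))), -10156) = Mul(Add(4, Mul(Rational(-1, 4), -2)), -10156) = Mul(Add(4, Rational(1, 2)), -10156) = Mul(Rational(9, 2), -10156) = -45702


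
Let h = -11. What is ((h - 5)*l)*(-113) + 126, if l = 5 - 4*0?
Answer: 9166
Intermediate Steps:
l = 5 (l = 5 + 0 = 5)
((h - 5)*l)*(-113) + 126 = ((-11 - 5)*5)*(-113) + 126 = -16*5*(-113) + 126 = -80*(-113) + 126 = 9040 + 126 = 9166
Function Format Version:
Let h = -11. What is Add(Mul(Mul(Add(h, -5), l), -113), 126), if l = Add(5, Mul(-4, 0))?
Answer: 9166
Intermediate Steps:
l = 5 (l = Add(5, 0) = 5)
Add(Mul(Mul(Add(h, -5), l), -113), 126) = Add(Mul(Mul(Add(-11, -5), 5), -113), 126) = Add(Mul(Mul(-16, 5), -113), 126) = Add(Mul(-80, -113), 126) = Add(9040, 126) = 9166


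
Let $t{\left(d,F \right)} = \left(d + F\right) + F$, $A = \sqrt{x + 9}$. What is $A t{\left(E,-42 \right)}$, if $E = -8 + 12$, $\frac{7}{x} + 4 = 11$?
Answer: $- 80 \sqrt{10} \approx -252.98$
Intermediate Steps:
$x = 1$ ($x = \frac{7}{-4 + 11} = \frac{7}{7} = 7 \cdot \frac{1}{7} = 1$)
$E = 4$
$A = \sqrt{10}$ ($A = \sqrt{1 + 9} = \sqrt{10} \approx 3.1623$)
$t{\left(d,F \right)} = d + 2 F$ ($t{\left(d,F \right)} = \left(F + d\right) + F = d + 2 F$)
$A t{\left(E,-42 \right)} = \sqrt{10} \left(4 + 2 \left(-42\right)\right) = \sqrt{10} \left(4 - 84\right) = \sqrt{10} \left(-80\right) = - 80 \sqrt{10}$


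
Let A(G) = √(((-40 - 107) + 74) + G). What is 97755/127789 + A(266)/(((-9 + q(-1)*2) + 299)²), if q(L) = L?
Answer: 97755/127789 + √193/82944 ≈ 0.76514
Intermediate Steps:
A(G) = √(-73 + G) (A(G) = √((-147 + 74) + G) = √(-73 + G))
97755/127789 + A(266)/(((-9 + q(-1)*2) + 299)²) = 97755/127789 + √(-73 + 266)/(((-9 - 1*2) + 299)²) = 97755*(1/127789) + √193/(((-9 - 2) + 299)²) = 97755/127789 + √193/((-11 + 299)²) = 97755/127789 + √193/(288²) = 97755/127789 + √193/82944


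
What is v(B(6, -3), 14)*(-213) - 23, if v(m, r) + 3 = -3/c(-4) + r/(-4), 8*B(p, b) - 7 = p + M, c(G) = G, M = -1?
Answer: 4807/4 ≈ 1201.8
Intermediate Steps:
B(p, b) = ¾ + p/8 (B(p, b) = 7/8 + (p - 1)/8 = 7/8 + (-1 + p)/8 = 7/8 + (-⅛ + p/8) = ¾ + p/8)
v(m, r) = -9/4 - r/4 (v(m, r) = -3 + (-3/(-4) + r/(-4)) = -3 + (-3*(-¼) + r*(-¼)) = -3 + (¾ - r/4) = -9/4 - r/4)
v(B(6, -3), 14)*(-213) - 23 = (-9/4 - ¼*14)*(-213) - 23 = (-9/4 - 7/2)*(-213) - 23 = -23/4*(-213) - 23 = 4899/4 - 23 = 4807/4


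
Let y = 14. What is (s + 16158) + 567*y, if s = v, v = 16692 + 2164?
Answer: 42952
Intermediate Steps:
v = 18856
s = 18856
(s + 16158) + 567*y = (18856 + 16158) + 567*14 = 35014 + 7938 = 42952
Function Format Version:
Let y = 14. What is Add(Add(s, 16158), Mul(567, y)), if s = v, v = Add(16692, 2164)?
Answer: 42952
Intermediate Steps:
v = 18856
s = 18856
Add(Add(s, 16158), Mul(567, y)) = Add(Add(18856, 16158), Mul(567, 14)) = Add(35014, 7938) = 42952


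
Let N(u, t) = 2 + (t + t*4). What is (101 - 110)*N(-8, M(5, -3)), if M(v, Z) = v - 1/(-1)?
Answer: -288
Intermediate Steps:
M(v, Z) = 1 + v (M(v, Z) = v - 1*(-1) = v + 1 = 1 + v)
N(u, t) = 2 + 5*t (N(u, t) = 2 + (t + 4*t) = 2 + 5*t)
(101 - 110)*N(-8, M(5, -3)) = (101 - 110)*(2 + 5*(1 + 5)) = -9*(2 + 5*6) = -9*(2 + 30) = -9*32 = -288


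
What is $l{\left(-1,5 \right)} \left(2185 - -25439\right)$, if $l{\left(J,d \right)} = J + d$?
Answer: $110496$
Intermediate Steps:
$l{\left(-1,5 \right)} \left(2185 - -25439\right) = \left(-1 + 5\right) \left(2185 - -25439\right) = 4 \left(2185 + 25439\right) = 4 \cdot 27624 = 110496$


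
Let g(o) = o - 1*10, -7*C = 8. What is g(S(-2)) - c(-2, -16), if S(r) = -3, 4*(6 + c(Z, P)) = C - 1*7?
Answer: -139/28 ≈ -4.9643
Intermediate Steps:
C = -8/7 (C = -⅐*8 = -8/7 ≈ -1.1429)
c(Z, P) = -225/28 (c(Z, P) = -6 + (-8/7 - 1*7)/4 = -6 + (-8/7 - 7)/4 = -6 + (¼)*(-57/7) = -6 - 57/28 = -225/28)
g(o) = -10 + o (g(o) = o - 10 = -10 + o)
g(S(-2)) - c(-2, -16) = (-10 - 3) - 1*(-225/28) = -13 + 225/28 = -139/28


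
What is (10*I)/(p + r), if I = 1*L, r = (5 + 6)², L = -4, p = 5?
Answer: -20/63 ≈ -0.31746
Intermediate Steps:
r = 121 (r = 11² = 121)
I = -4 (I = 1*(-4) = -4)
(10*I)/(p + r) = (10*(-4))/(5 + 121) = -40/126 = -40*1/126 = -20/63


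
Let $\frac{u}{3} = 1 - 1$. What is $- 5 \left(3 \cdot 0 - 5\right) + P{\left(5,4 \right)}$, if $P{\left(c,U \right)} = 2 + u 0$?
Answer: $27$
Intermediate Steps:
$u = 0$ ($u = 3 \left(1 - 1\right) = 3 \cdot 0 = 0$)
$P{\left(c,U \right)} = 2$ ($P{\left(c,U \right)} = 2 + 0 \cdot 0 = 2 + 0 = 2$)
$- 5 \left(3 \cdot 0 - 5\right) + P{\left(5,4 \right)} = - 5 \left(3 \cdot 0 - 5\right) + 2 = - 5 \left(0 - 5\right) + 2 = \left(-5\right) \left(-5\right) + 2 = 25 + 2 = 27$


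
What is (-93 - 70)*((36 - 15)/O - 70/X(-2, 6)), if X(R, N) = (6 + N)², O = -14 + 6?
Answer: 4564/9 ≈ 507.11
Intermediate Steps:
O = -8
(-93 - 70)*((36 - 15)/O - 70/X(-2, 6)) = (-93 - 70)*((36 - 15)/(-8) - 70/(6 + 6)²) = -163*(21*(-⅛) - 70/(12²)) = -163*(-21/8 - 70/144) = -163*(-21/8 - 70*1/144) = -163*(-21/8 - 35/72) = -163*(-28/9) = 4564/9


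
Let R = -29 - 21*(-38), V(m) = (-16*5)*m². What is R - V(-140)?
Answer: 1568769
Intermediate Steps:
V(m) = -80*m²
R = 769 (R = -29 + 798 = 769)
R - V(-140) = 769 - (-80)*(-140)² = 769 - (-80)*19600 = 769 - 1*(-1568000) = 769 + 1568000 = 1568769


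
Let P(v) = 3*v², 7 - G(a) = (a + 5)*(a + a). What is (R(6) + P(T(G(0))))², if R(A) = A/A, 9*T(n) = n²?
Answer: 5895184/729 ≈ 8086.7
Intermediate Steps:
G(a) = 7 - 2*a*(5 + a) (G(a) = 7 - (a + 5)*(a + a) = 7 - (5 + a)*2*a = 7 - 2*a*(5 + a))
T(n) = n²/9
R(A) = 1
(R(6) + P(T(G(0))))² = (1 + 3*((7 - 10*0 - 2*0²)²/9)²)² = (1 + 3*((7 + 0 - 2*0)²/9)²)² = (1 + 3*((7 + 0 + 0)²/9)²)² = (1 + 3*((⅑)*7²)²)² = (1 + 3*((⅑)*49)²)² = (1 + 3*(49/9)²)² = (1 + 3*(2401/81))² = (1 + 2401/27)² = (2428/27)² = 5895184/729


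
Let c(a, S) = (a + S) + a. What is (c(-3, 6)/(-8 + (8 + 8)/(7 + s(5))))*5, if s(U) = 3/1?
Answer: 0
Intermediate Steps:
c(a, S) = S + 2*a (c(a, S) = (S + a) + a = S + 2*a)
s(U) = 3 (s(U) = 3*1 = 3)
(c(-3, 6)/(-8 + (8 + 8)/(7 + s(5))))*5 = ((6 + 2*(-3))/(-8 + (8 + 8)/(7 + 3)))*5 = ((6 - 6)/(-8 + 16/10))*5 = (0/(-8 + 16*(1/10)))*5 = (0/(-8 + 8/5))*5 = (0/(-32/5))*5 = -5/32*0*5 = 0*5 = 0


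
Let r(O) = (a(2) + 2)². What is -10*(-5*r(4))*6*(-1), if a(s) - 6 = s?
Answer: -30000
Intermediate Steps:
a(s) = 6 + s
r(O) = 100 (r(O) = ((6 + 2) + 2)² = (8 + 2)² = 10² = 100)
-10*(-5*r(4))*6*(-1) = -10*(-5*100)*6*(-1) = -(-5000)*(-6) = -10*3000 = -30000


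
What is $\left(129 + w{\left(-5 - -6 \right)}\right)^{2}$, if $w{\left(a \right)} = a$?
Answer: $16900$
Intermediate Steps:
$\left(129 + w{\left(-5 - -6 \right)}\right)^{2} = \left(129 - -1\right)^{2} = \left(129 + \left(-5 + 6\right)\right)^{2} = \left(129 + 1\right)^{2} = 130^{2} = 16900$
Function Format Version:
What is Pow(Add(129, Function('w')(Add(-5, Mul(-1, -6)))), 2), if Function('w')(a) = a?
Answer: 16900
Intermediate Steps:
Pow(Add(129, Function('w')(Add(-5, Mul(-1, -6)))), 2) = Pow(Add(129, Add(-5, Mul(-1, -6))), 2) = Pow(Add(129, Add(-5, 6)), 2) = Pow(Add(129, 1), 2) = Pow(130, 2) = 16900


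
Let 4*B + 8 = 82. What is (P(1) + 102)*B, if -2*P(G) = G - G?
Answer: 1887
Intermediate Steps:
P(G) = 0 (P(G) = -(G - G)/2 = -1/2*0 = 0)
B = 37/2 (B = -2 + (1/4)*82 = -2 + 41/2 = 37/2 ≈ 18.500)
(P(1) + 102)*B = (0 + 102)*(37/2) = 102*(37/2) = 1887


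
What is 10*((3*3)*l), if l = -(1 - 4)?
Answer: 270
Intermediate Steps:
l = 3 (l = -1*(-3) = 3)
10*((3*3)*l) = 10*((3*3)*3) = 10*(9*3) = 10*27 = 270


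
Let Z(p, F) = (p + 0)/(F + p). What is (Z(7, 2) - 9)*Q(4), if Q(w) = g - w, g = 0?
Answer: 296/9 ≈ 32.889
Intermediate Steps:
Z(p, F) = p/(F + p)
Q(w) = -w (Q(w) = 0 - w = -w)
(Z(7, 2) - 9)*Q(4) = (7/(2 + 7) - 9)*(-1*4) = (7/9 - 9)*(-4) = -74/9*(-4) = 296/9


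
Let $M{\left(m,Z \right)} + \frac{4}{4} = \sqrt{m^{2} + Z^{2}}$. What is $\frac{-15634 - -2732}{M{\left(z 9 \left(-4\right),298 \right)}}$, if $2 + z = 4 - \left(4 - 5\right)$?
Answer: $- \frac{12902}{100467} - \frac{25804 \sqrt{25117}}{100467} \approx -40.833$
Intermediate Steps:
$z = 3$ ($z = -2 + \left(4 - \left(4 - 5\right)\right) = -2 + \left(4 - -1\right) = -2 + \left(4 + 1\right) = -2 + 5 = 3$)
$M{\left(m,Z \right)} = -1 + \sqrt{Z^{2} + m^{2}}$ ($M{\left(m,Z \right)} = -1 + \sqrt{m^{2} + Z^{2}} = -1 + \sqrt{Z^{2} + m^{2}}$)
$\frac{-15634 - -2732}{M{\left(z 9 \left(-4\right),298 \right)}} = \frac{-15634 - -2732}{-1 + \sqrt{298^{2} + \left(3 \cdot 9 \left(-4\right)\right)^{2}}} = \frac{-15634 + 2732}{-1 + \sqrt{88804 + \left(3 \left(-36\right)\right)^{2}}} = - \frac{12902}{-1 + \sqrt{88804 + \left(-108\right)^{2}}} = - \frac{12902}{-1 + \sqrt{88804 + 11664}} = - \frac{12902}{-1 + \sqrt{100468}} = - \frac{12902}{-1 + 2 \sqrt{25117}}$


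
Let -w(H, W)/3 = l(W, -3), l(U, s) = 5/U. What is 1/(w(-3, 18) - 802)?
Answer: -6/4817 ≈ -0.0012456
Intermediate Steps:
w(H, W) = -15/W
1/(w(-3, 18) - 802) = 1/(-15/18 - 802) = 1/(-15*1/18 - 802) = 1/(-⅚ - 802) = 1/(-4817/6) = -6/4817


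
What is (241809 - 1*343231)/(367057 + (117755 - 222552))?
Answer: -50711/131130 ≈ -0.38672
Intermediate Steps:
(241809 - 1*343231)/(367057 + (117755 - 222552)) = (241809 - 343231)/(367057 - 104797) = -101422/262260 = -101422*1/262260 = -50711/131130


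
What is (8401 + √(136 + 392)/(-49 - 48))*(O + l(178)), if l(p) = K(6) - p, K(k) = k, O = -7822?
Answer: -67157594 + 31976*√33/97 ≈ -6.7156e+7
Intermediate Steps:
l(p) = 6 - p
(8401 + √(136 + 392)/(-49 - 48))*(O + l(178)) = (8401 + √(136 + 392)/(-49 - 48))*(-7822 + (6 - 1*178)) = (8401 + √528/(-97))*(-7822 + (6 - 178)) = (8401 + (4*√33)*(-1/97))*(-7822 - 172) = (8401 - 4*√33/97)*(-7994) = -67157594 + 31976*√33/97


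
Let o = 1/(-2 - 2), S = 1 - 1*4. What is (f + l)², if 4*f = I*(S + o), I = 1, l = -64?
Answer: 1075369/256 ≈ 4200.7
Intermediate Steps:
S = -3 (S = 1 - 4 = -3)
o = -¼ (o = 1/(-4) = -¼ ≈ -0.25000)
f = -13/16 (f = (1*(-3 - ¼))/4 = (1*(-13/4))/4 = (¼)*(-13/4) = -13/16 ≈ -0.81250)
(f + l)² = (-13/16 - 64)² = (-1037/16)² = 1075369/256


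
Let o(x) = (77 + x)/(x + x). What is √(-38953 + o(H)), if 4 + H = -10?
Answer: I*√155821/2 ≈ 197.37*I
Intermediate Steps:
H = -14 (H = -4 - 10 = -14)
o(x) = (77 + x)/(2*x) (o(x) = (77 + x)/((2*x)) = (77 + x)*(1/(2*x)) = (77 + x)/(2*x))
√(-38953 + o(H)) = √(-38953 + (½)*(77 - 14)/(-14)) = √(-38953 + (½)*(-1/14)*63) = √(-38953 - 9/4) = √(-155821/4) = I*√155821/2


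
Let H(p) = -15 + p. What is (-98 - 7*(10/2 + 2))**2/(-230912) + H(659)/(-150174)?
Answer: -1696908647/17338489344 ≈ -0.097870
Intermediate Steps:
(-98 - 7*(10/2 + 2))**2/(-230912) + H(659)/(-150174) = (-98 - 7*(10/2 + 2))**2/(-230912) + (-15 + 659)/(-150174) = (-98 - 7*(10*(1/2) + 2))**2*(-1/230912) + 644*(-1/150174) = (-98 - 7*(5 + 2))**2*(-1/230912) - 322/75087 = (-98 - 7*7)**2*(-1/230912) - 322/75087 = (-98 - 49)**2*(-1/230912) - 322/75087 = (-147)**2*(-1/230912) - 322/75087 = 21609*(-1/230912) - 322/75087 = -21609/230912 - 322/75087 = -1696908647/17338489344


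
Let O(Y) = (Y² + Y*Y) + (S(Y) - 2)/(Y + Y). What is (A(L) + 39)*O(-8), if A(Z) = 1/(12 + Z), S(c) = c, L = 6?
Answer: 241129/48 ≈ 5023.5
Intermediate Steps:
O(Y) = 2*Y² + (-2 + Y)/(2*Y) (O(Y) = (Y² + Y*Y) + (Y - 2)/(Y + Y) = (Y² + Y²) + (-2 + Y)/((2*Y)) = 2*Y² + (-2 + Y)*(1/(2*Y)) = 2*Y² + (-2 + Y)/(2*Y))
(A(L) + 39)*O(-8) = (1/(12 + 6) + 39)*((½)*(-2 - 8 + 4*(-8)³)/(-8)) = (1/18 + 39)*((½)*(-⅛)*(-2 - 8 + 4*(-512))) = (1/18 + 39)*((½)*(-⅛)*(-2 - 8 - 2048)) = 703*((½)*(-⅛)*(-2058))/18 = (703/18)*(1029/8) = 241129/48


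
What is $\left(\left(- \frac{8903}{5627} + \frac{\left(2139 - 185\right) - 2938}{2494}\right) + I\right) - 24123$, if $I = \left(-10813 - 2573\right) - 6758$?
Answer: $- \frac{310629610548}{7016869} \approx -44269.0$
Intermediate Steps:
$I = -20144$ ($I = -13386 - 6758 = -20144$)
$\left(\left(- \frac{8903}{5627} + \frac{\left(2139 - 185\right) - 2938}{2494}\right) + I\right) - 24123 = \left(\left(- \frac{8903}{5627} + \frac{\left(2139 - 185\right) - 2938}{2494}\right) - 20144\right) - 24123 = \left(\left(\left(-8903\right) \frac{1}{5627} + \left(1954 - 2938\right) \frac{1}{2494}\right) - 20144\right) - 24123 = \left(\left(- \frac{8903}{5627} - \frac{492}{1247}\right) - 20144\right) - 24123 = \left(- \frac{13870525}{7016869} - 20144\right) - 24123 = - \frac{141361679661}{7016869} - 24123 = - \frac{310629610548}{7016869}$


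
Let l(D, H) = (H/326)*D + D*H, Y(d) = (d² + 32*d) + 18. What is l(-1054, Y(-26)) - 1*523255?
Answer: -61509163/163 ≈ -3.7736e+5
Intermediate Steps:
Y(d) = 18 + d² + 32*d
l(D, H) = 327*D*H/326 (l(D, H) = (H*(1/326))*D + D*H = (H/326)*D + D*H = D*H/326 + D*H = 327*D*H/326)
l(-1054, Y(-26)) - 1*523255 = (327/326)*(-1054)*(18 + (-26)² + 32*(-26)) - 1*523255 = (327/326)*(-1054)*(18 + 676 - 832) - 523255 = (327/326)*(-1054)*(-138) - 523255 = 23781402/163 - 523255 = -61509163/163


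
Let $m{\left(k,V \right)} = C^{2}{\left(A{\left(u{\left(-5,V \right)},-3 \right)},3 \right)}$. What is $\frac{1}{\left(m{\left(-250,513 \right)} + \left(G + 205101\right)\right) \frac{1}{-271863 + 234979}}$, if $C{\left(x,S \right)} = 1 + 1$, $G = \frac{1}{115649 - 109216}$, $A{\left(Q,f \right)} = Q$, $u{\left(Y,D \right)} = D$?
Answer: $- \frac{118637386}{659720233} \approx -0.17983$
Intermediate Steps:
$G = \frac{1}{6433} \approx 0.00015545$
$C{\left(x,S \right)} = 2$
$m{\left(k,V \right)} = 4$ ($m{\left(k,V \right)} = 2^{2} = 4$)
$\frac{1}{\left(m{\left(-250,513 \right)} + \left(G + 205101\right)\right) \frac{1}{-271863 + 234979}} = \frac{1}{\left(4 + \left(\frac{1}{6433} + 205101\right)\right) \frac{1}{-271863 + 234979}} = \frac{1}{\left(4 + \frac{1319414734}{6433}\right) \frac{1}{-36884}} = \frac{1}{\frac{1319440466}{6433} \left(- \frac{1}{36884}\right)} = \frac{1}{- \frac{659720233}{118637386}} = - \frac{118637386}{659720233}$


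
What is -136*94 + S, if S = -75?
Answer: -12859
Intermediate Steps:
-136*94 + S = -136*94 - 75 = -12784 - 75 = -12859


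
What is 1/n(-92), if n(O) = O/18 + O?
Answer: -9/874 ≈ -0.010297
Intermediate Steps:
n(O) = 19*O/18 (n(O) = O*(1/18) + O = O/18 + O = 19*O/18)
1/n(-92) = 1/((19/18)*(-92)) = 1/(-874/9) = -9/874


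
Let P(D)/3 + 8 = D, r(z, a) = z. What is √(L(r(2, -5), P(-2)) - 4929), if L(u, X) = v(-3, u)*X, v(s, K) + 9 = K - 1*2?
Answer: I*√4659 ≈ 68.257*I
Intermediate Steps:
P(D) = -24 + 3*D
v(s, K) = -11 + K (v(s, K) = -9 + (K - 1*2) = -9 + (K - 2) = -9 + (-2 + K) = -11 + K)
L(u, X) = X*(-11 + u) (L(u, X) = (-11 + u)*X = X*(-11 + u))
√(L(r(2, -5), P(-2)) - 4929) = √((-24 + 3*(-2))*(-11 + 2) - 4929) = √((-24 - 6)*(-9) - 4929) = √(-30*(-9) - 4929) = √(270 - 4929) = √(-4659) = I*√4659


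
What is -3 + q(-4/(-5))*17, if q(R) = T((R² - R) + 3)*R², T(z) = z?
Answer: 17437/625 ≈ 27.899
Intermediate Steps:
q(R) = R²*(3 + R² - R) (q(R) = ((R² - R) + 3)*R² = (3 + R² - R)*R² = R²*(3 + R² - R))
-3 + q(-4/(-5))*17 = -3 + ((-4/(-5))²*(3 + (-4/(-5))² - (-4)/(-5)))*17 = -3 + ((-4*(-⅕))²*(3 + (-4*(-⅕))² - (-4)*(-1)/5))*17 = -3 + ((⅘)²*(3 + (⅘)² - 1*⅘))*17 = -3 + (16*(3 + 16/25 - ⅘)/25)*17 = -3 + ((16/25)*(71/25))*17 = -3 + (1136/625)*17 = -3 + 19312/625 = 17437/625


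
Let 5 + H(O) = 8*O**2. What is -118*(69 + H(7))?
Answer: -53808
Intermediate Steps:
H(O) = -5 + 8*O**2
-118*(69 + H(7)) = -118*(69 + (-5 + 8*7**2)) = -118*(69 + (-5 + 8*49)) = -118*(69 + (-5 + 392)) = -118*(69 + 387) = -118*456 = -53808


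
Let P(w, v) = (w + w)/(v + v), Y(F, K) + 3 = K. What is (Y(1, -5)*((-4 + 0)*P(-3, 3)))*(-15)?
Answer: 480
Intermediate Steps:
Y(F, K) = -3 + K
P(w, v) = w/v (P(w, v) = (2*w)/((2*v)) = (2*w)*(1/(2*v)) = w/v)
(Y(1, -5)*((-4 + 0)*P(-3, 3)))*(-15) = ((-3 - 5)*((-4 + 0)*(-3/3)))*(-15) = -(-32)*(-3*⅓)*(-15) = -(-32)*(-1)*(-15) = -8*4*(-15) = -32*(-15) = 480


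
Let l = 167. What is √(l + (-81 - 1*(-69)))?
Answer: √155 ≈ 12.450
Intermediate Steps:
√(l + (-81 - 1*(-69))) = √(167 + (-81 - 1*(-69))) = √(167 + (-81 + 69)) = √(167 - 12) = √155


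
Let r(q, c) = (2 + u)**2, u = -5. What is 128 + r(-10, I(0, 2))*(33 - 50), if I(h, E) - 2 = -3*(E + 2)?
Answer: -25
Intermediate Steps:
I(h, E) = -4 - 3*E (I(h, E) = 2 - 3*(E + 2) = 2 - 3*(2 + E) = 2 + (-6 - 3*E) = -4 - 3*E)
r(q, c) = 9 (r(q, c) = (2 - 5)**2 = (-3)**2 = 9)
128 + r(-10, I(0, 2))*(33 - 50) = 128 + 9*(33 - 50) = 128 + 9*(-17) = 128 - 153 = -25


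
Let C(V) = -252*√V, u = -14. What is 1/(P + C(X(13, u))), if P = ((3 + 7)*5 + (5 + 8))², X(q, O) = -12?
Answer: 1/4161 + 8*I*√3/262143 ≈ 0.00024033 + 5.2858e-5*I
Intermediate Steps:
P = 3969 (P = (10*5 + 13)² = (50 + 13)² = 63² = 3969)
1/(P + C(X(13, u))) = 1/(3969 - 504*I*√3)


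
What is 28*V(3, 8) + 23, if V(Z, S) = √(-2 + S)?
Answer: 23 + 28*√6 ≈ 91.586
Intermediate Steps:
28*V(3, 8) + 23 = 28*√(-2 + 8) + 23 = 28*√6 + 23 = 23 + 28*√6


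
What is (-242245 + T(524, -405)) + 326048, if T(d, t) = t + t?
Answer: 82993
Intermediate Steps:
T(d, t) = 2*t
(-242245 + T(524, -405)) + 326048 = (-242245 + 2*(-405)) + 326048 = (-242245 - 810) + 326048 = -243055 + 326048 = 82993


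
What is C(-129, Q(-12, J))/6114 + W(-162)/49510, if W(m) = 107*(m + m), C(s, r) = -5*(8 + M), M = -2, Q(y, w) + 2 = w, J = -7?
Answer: -17787121/25225345 ≈ -0.70513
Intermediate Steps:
Q(y, w) = -2 + w
C(s, r) = -30 (C(s, r) = -5*(8 - 2) = -5*6 = -30)
W(m) = 214*m (W(m) = 107*(2*m) = 214*m)
C(-129, Q(-12, J))/6114 + W(-162)/49510 = -30/6114 + (214*(-162))/49510 = -30*1/6114 - 34668*1/49510 = -5/1019 - 17334/24755 = -17787121/25225345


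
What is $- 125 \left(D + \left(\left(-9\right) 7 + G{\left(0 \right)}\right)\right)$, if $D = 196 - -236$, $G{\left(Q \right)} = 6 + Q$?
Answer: $-46875$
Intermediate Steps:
$D = 432$ ($D = 196 + 236 = 432$)
$- 125 \left(D + \left(\left(-9\right) 7 + G{\left(0 \right)}\right)\right) = - 125 \left(432 + \left(\left(-9\right) 7 + \left(6 + 0\right)\right)\right) = - 125 \left(432 + \left(-63 + 6\right)\right) = - 125 \left(432 - 57\right) = \left(-125\right) 375 = -46875$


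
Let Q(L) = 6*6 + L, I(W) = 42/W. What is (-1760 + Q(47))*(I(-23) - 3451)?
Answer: 133178955/23 ≈ 5.7904e+6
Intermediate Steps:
Q(L) = 36 + L
(-1760 + Q(47))*(I(-23) - 3451) = (-1760 + (36 + 47))*(42/(-23) - 3451) = (-1760 + 83)*(42*(-1/23) - 3451) = -1677*(-42/23 - 3451) = -1677*(-79415/23) = 133178955/23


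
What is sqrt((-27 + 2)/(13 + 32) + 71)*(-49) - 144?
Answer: -144 - 49*sqrt(634)/3 ≈ -555.26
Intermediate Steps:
sqrt((-27 + 2)/(13 + 32) + 71)*(-49) - 144 = sqrt(-25/45 + 71)*(-49) - 144 = sqrt(-25*1/45 + 71)*(-49) - 144 = sqrt(-5/9 + 71)*(-49) - 144 = sqrt(634/9)*(-49) - 144 = (sqrt(634)/3)*(-49) - 144 = -49*sqrt(634)/3 - 144 = -144 - 49*sqrt(634)/3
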